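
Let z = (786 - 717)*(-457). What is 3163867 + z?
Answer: 3132334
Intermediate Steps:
z = -31533 (z = 69*(-457) = -31533)
3163867 + z = 3163867 - 31533 = 3132334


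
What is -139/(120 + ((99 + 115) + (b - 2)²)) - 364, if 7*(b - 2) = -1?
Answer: -5964399/16367 ≈ -364.42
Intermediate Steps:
b = 13/7 (b = 2 + (⅐)*(-1) = 2 - ⅐ = 13/7 ≈ 1.8571)
-139/(120 + ((99 + 115) + (b - 2)²)) - 364 = -139/(120 + ((99 + 115) + (13/7 - 2)²)) - 364 = -139/(120 + (214 + (-⅐)²)) - 364 = -139/(120 + (214 + 1/49)) - 364 = -139/(120 + 10487/49) - 364 = -139/(16367/49) - 364 = (49/16367)*(-139) - 364 = -6811/16367 - 364 = -5964399/16367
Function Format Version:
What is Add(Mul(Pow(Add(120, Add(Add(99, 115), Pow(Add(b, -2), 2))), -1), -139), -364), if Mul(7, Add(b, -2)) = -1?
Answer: Rational(-5964399, 16367) ≈ -364.42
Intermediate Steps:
b = Rational(13, 7) (b = Add(2, Mul(Rational(1, 7), -1)) = Add(2, Rational(-1, 7)) = Rational(13, 7) ≈ 1.8571)
Add(Mul(Pow(Add(120, Add(Add(99, 115), Pow(Add(b, -2), 2))), -1), -139), -364) = Add(Mul(Pow(Add(120, Add(Add(99, 115), Pow(Add(Rational(13, 7), -2), 2))), -1), -139), -364) = Add(Mul(Pow(Add(120, Add(214, Pow(Rational(-1, 7), 2))), -1), -139), -364) = Add(Mul(Pow(Add(120, Add(214, Rational(1, 49))), -1), -139), -364) = Add(Mul(Pow(Add(120, Rational(10487, 49)), -1), -139), -364) = Add(Mul(Pow(Rational(16367, 49), -1), -139), -364) = Add(Mul(Rational(49, 16367), -139), -364) = Add(Rational(-6811, 16367), -364) = Rational(-5964399, 16367)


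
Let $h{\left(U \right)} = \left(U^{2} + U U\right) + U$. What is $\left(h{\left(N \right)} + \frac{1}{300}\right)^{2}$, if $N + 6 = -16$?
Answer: $\frac{80543007601}{90000} \approx 8.9492 \cdot 10^{5}$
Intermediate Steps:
$N = -22$ ($N = -6 - 16 = -22$)
$h{\left(U \right)} = U + 2 U^{2}$ ($h{\left(U \right)} = \left(U^{2} + U^{2}\right) + U = 2 U^{2} + U = U + 2 U^{2}$)
$\left(h{\left(N \right)} + \frac{1}{300}\right)^{2} = \left(- 22 \left(1 + 2 \left(-22\right)\right) + \frac{1}{300}\right)^{2} = \left(- 22 \left(1 - 44\right) + \frac{1}{300}\right)^{2} = \left(\left(-22\right) \left(-43\right) + \frac{1}{300}\right)^{2} = \left(946 + \frac{1}{300}\right)^{2} = \left(\frac{283801}{300}\right)^{2} = \frac{80543007601}{90000}$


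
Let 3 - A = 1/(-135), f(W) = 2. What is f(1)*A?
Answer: 812/135 ≈ 6.0148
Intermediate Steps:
A = 406/135 (A = 3 - 1/(-135) = 3 - 1*(-1/135) = 3 + 1/135 = 406/135 ≈ 3.0074)
f(1)*A = 2*(406/135) = 812/135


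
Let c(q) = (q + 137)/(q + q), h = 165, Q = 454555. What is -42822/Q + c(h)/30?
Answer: -28666219/450009450 ≈ -0.063701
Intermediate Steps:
c(q) = (137 + q)/(2*q) (c(q) = (137 + q)/((2*q)) = (137 + q)*(1/(2*q)) = (137 + q)/(2*q))
-42822/Q + c(h)/30 = -42822/454555 + ((½)*(137 + 165)/165)/30 = -42822*1/454555 + ((½)*(1/165)*302)*(1/30) = -42822/454555 + (151/165)*(1/30) = -42822/454555 + 151/4950 = -28666219/450009450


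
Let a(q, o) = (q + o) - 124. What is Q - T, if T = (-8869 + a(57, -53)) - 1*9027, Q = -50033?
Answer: -32017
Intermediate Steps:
a(q, o) = -124 + o + q (a(q, o) = (o + q) - 124 = -124 + o + q)
T = -18016 (T = (-8869 + (-124 - 53 + 57)) - 1*9027 = (-8869 - 120) - 9027 = -8989 - 9027 = -18016)
Q - T = -50033 - 1*(-18016) = -50033 + 18016 = -32017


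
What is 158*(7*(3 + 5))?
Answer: 8848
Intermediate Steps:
158*(7*(3 + 5)) = 158*(7*8) = 158*56 = 8848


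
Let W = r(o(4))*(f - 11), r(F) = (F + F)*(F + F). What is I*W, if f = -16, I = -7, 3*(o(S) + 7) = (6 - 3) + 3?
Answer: 18900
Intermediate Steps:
o(S) = -5 (o(S) = -7 + ((6 - 3) + 3)/3 = -7 + (3 + 3)/3 = -7 + (⅓)*6 = -7 + 2 = -5)
r(F) = 4*F² (r(F) = (2*F)*(2*F) = 4*F²)
W = -2700 (W = (4*(-5)²)*(-16 - 11) = (4*25)*(-27) = 100*(-27) = -2700)
I*W = -7*(-2700) = 18900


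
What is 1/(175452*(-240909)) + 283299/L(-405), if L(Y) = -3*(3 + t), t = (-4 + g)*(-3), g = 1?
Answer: -166312117533869/21133982934 ≈ -7869.4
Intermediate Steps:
t = 9 (t = (-4 + 1)*(-3) = -3*(-3) = 9)
L(Y) = -36 (L(Y) = -3*(3 + 9) = -3*12 = -36)
1/(175452*(-240909)) + 283299/L(-405) = 1/(175452*(-240909)) + 283299/(-36) = (1/175452)*(-1/240909) + 283299*(-1/36) = -1/42267965868 - 94433/12 = -166312117533869/21133982934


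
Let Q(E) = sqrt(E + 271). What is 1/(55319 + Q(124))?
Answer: 55319/3060191366 - sqrt(395)/3060191366 ≈ 1.8070e-5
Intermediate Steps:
Q(E) = sqrt(271 + E)
1/(55319 + Q(124)) = 1/(55319 + sqrt(271 + 124)) = 1/(55319 + sqrt(395))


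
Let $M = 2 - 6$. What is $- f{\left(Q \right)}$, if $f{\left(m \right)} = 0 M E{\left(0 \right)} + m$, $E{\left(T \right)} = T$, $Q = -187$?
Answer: $187$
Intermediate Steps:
$M = -4$ ($M = 2 - 6 = -4$)
$f{\left(m \right)} = m$ ($f{\left(m \right)} = 0 \left(\left(-4\right) 0\right) + m = 0 \cdot 0 + m = 0 + m = m$)
$- f{\left(Q \right)} = \left(-1\right) \left(-187\right) = 187$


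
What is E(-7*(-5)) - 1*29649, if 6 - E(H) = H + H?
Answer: -29713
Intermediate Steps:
E(H) = 6 - 2*H (E(H) = 6 - (H + H) = 6 - 2*H)
E(-7*(-5)) - 1*29649 = (6 - (-14)*(-5)) - 1*29649 = (6 - 2*35) - 29649 = (6 - 70) - 29649 = -64 - 29649 = -29713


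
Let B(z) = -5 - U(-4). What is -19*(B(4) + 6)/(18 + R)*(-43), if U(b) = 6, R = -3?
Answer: -817/3 ≈ -272.33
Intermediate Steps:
B(z) = -11 (B(z) = -5 - 1*6 = -5 - 6 = -11)
-19*(B(4) + 6)/(18 + R)*(-43) = -19*(-11 + 6)/(18 - 3)*(-43) = -(-95)/15*(-43) = -19*(-1/3)*(-43) = (19/3)*(-43) = -817/3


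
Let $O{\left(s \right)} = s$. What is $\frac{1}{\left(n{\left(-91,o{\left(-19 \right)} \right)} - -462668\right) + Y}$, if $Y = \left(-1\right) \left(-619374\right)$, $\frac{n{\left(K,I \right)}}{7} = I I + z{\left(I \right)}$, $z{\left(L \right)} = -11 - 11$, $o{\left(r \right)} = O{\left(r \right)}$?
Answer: $\frac{1}{1084415} \approx 9.2216 \cdot 10^{-7}$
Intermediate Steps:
$o{\left(r \right)} = r$
$z{\left(L \right)} = -22$
$n{\left(K,I \right)} = -154 + 7 I^{2}$ ($n{\left(K,I \right)} = 7 \left(I I - 22\right) = 7 \left(I^{2} - 22\right) = 7 \left(-22 + I^{2}\right) = -154 + 7 I^{2}$)
$Y = 619374$
$\frac{1}{\left(n{\left(-91,o{\left(-19 \right)} \right)} - -462668\right) + Y} = \frac{1}{\left(\left(-154 + 7 \left(-19\right)^{2}\right) - -462668\right) + 619374} = \frac{1}{\left(\left(-154 + 7 \cdot 361\right) + 462668\right) + 619374} = \frac{1}{\left(\left(-154 + 2527\right) + 462668\right) + 619374} = \frac{1}{\left(2373 + 462668\right) + 619374} = \frac{1}{465041 + 619374} = \frac{1}{1084415}$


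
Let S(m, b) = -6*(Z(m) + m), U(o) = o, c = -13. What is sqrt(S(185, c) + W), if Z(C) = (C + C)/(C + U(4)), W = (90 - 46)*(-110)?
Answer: 23*I*sqrt(4970)/21 ≈ 77.212*I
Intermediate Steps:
W = -4840 (W = 44*(-110) = -4840)
Z(C) = 2*C/(4 + C) (Z(C) = (C + C)/(C + 4) = (2*C)/(4 + C) = 2*C/(4 + C))
S(m, b) = -6*m - 12*m/(4 + m) (S(m, b) = -6*(2*m/(4 + m) + m) = -6*(m + 2*m/(4 + m)) = -6*m - 12*m/(4 + m))
sqrt(S(185, c) + W) = sqrt(6*185*(-6 - 1*185)/(4 + 185) - 4840) = sqrt(6*185*(-6 - 185)/189 - 4840) = sqrt(6*185*(1/189)*(-191) - 4840) = sqrt(-70670/63 - 4840) = sqrt(-375590/63) = 23*I*sqrt(4970)/21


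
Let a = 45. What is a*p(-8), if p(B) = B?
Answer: -360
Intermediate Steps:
a*p(-8) = 45*(-8) = -360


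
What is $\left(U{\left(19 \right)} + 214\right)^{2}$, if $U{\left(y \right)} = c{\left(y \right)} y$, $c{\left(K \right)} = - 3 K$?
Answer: $755161$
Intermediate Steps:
$U{\left(y \right)} = - 3 y^{2}$ ($U{\left(y \right)} = - 3 y y = - 3 y^{2}$)
$\left(U{\left(19 \right)} + 214\right)^{2} = \left(- 3 \cdot 19^{2} + 214\right)^{2} = \left(\left(-3\right) 361 + 214\right)^{2} = \left(-1083 + 214\right)^{2} = \left(-869\right)^{2} = 755161$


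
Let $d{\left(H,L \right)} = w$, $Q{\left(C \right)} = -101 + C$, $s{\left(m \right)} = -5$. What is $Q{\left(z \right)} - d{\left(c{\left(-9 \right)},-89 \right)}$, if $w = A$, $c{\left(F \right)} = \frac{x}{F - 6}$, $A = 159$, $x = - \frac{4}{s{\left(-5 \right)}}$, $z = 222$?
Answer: $-38$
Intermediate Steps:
$x = \frac{4}{5}$ ($x = - \frac{4}{-5} = \left(-4\right) \left(- \frac{1}{5}\right) = \frac{4}{5} \approx 0.8$)
$c{\left(F \right)} = \frac{4}{5 \left(-6 + F\right)}$ ($c{\left(F \right)} = \frac{4}{5 \left(F - 6\right)} = \frac{4}{5 \left(-6 + F\right)}$)
$w = 159$
$d{\left(H,L \right)} = 159$
$Q{\left(z \right)} - d{\left(c{\left(-9 \right)},-89 \right)} = \left(-101 + 222\right) - 159 = 121 - 159 = -38$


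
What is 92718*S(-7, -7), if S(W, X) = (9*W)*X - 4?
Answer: 40517766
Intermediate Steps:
S(W, X) = -4 + 9*W*X (S(W, X) = 9*W*X - 4 = -4 + 9*W*X)
92718*S(-7, -7) = 92718*(-4 + 9*(-7)*(-7)) = 92718*(-4 + 441) = 92718*437 = 40517766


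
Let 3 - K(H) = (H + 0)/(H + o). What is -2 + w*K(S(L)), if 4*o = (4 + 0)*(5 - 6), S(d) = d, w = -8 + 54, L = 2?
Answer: 44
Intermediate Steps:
w = 46
o = -1 (o = ((4 + 0)*(5 - 6))/4 = (4*(-1))/4 = (¼)*(-4) = -1)
K(H) = 3 - H/(-1 + H) (K(H) = 3 - (H + 0)/(H - 1) = 3 - H/(-1 + H))
-2 + w*K(S(L)) = -2 + 46*((-3 + 2*2)/(-1 + 2)) = -2 + 46*((-3 + 4)/1) = -2 + 46*(1*1) = -2 + 46*1 = -2 + 46 = 44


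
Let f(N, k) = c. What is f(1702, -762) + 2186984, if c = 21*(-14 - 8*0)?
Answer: 2186690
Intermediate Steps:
c = -294 (c = 21*(-14 + 0) = 21*(-14) = -294)
f(N, k) = -294
f(1702, -762) + 2186984 = -294 + 2186984 = 2186690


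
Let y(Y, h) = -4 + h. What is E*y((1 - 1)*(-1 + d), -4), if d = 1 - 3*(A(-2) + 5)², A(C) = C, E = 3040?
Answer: -24320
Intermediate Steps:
d = -26 (d = 1 - 3*(-2 + 5)² = 1 - 3*3² = 1 - 3*9 = 1 - 27 = -26)
E*y((1 - 1)*(-1 + d), -4) = 3040*(-4 - 4) = 3040*(-8) = -24320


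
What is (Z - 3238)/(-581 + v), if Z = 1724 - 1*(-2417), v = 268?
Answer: -903/313 ≈ -2.8850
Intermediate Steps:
Z = 4141 (Z = 1724 + 2417 = 4141)
(Z - 3238)/(-581 + v) = (4141 - 3238)/(-581 + 268) = 903/(-313) = 903*(-1/313) = -903/313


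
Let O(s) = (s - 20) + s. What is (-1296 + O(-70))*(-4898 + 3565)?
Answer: 1940848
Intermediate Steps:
O(s) = -20 + 2*s (O(s) = (-20 + s) + s = -20 + 2*s)
(-1296 + O(-70))*(-4898 + 3565) = (-1296 + (-20 + 2*(-70)))*(-4898 + 3565) = (-1296 + (-20 - 140))*(-1333) = (-1296 - 160)*(-1333) = -1456*(-1333) = 1940848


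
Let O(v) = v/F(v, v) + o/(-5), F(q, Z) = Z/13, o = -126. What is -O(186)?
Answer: -191/5 ≈ -38.200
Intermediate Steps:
F(q, Z) = Z/13 (F(q, Z) = Z*(1/13) = Z/13)
O(v) = 191/5 (O(v) = v/((v/13)) - 126/(-5) = v*(13/v) - 126*(-⅕) = 13 + 126/5 = 191/5)
-O(186) = -1*191/5 = -191/5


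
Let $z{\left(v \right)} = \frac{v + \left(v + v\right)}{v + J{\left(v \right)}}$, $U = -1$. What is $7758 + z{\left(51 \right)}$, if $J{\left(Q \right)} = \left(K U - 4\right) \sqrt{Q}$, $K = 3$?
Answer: $\frac{15669}{2} + \frac{21 \sqrt{51}}{2} \approx 7909.5$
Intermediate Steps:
$J{\left(Q \right)} = - 7 \sqrt{Q}$ ($J{\left(Q \right)} = \left(3 \left(-1\right) - 4\right) \sqrt{Q} = \left(-3 - 4\right) \sqrt{Q} = - 7 \sqrt{Q}$)
$z{\left(v \right)} = \frac{3 v}{v - 7 \sqrt{v}}$ ($z{\left(v \right)} = \frac{v + \left(v + v\right)}{v - 7 \sqrt{v}} = \frac{v + 2 v}{v - 7 \sqrt{v}} = \frac{3 v}{v - 7 \sqrt{v}}$)
$7758 + z{\left(51 \right)} = 7758 + 3 \cdot 51 \frac{1}{51 - 7 \sqrt{51}} = 7758 + \frac{153}{51 - 7 \sqrt{51}}$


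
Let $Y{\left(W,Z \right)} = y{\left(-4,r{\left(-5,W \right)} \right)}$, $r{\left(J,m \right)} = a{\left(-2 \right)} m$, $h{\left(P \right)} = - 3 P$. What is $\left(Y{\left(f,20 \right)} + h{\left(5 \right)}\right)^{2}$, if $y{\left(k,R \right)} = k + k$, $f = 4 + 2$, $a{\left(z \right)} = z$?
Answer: $529$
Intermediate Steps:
$r{\left(J,m \right)} = - 2 m$
$f = 6$
$y{\left(k,R \right)} = 2 k$
$Y{\left(W,Z \right)} = -8$ ($Y{\left(W,Z \right)} = 2 \left(-4\right) = -8$)
$\left(Y{\left(f,20 \right)} + h{\left(5 \right)}\right)^{2} = \left(-8 - 15\right)^{2} = \left(-23\right)^{2} = 529$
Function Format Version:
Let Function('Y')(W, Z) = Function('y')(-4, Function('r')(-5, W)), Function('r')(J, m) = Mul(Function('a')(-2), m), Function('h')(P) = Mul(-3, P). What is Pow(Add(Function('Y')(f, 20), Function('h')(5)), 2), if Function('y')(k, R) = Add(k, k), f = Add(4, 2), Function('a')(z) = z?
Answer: 529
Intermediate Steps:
Function('r')(J, m) = Mul(-2, m)
f = 6
Function('y')(k, R) = Mul(2, k)
Function('Y')(W, Z) = -8 (Function('Y')(W, Z) = Mul(2, -4) = -8)
Pow(Add(Function('Y')(f, 20), Function('h')(5)), 2) = Pow(Add(-8, Mul(-3, 5)), 2) = Pow(Add(-8, -15), 2) = Pow(-23, 2) = 529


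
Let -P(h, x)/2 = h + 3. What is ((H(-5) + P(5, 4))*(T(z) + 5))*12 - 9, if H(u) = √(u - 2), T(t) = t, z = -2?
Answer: -585 + 36*I*√7 ≈ -585.0 + 95.247*I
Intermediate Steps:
P(h, x) = -6 - 2*h (P(h, x) = -2*(h + 3) = -2*(3 + h) = -6 - 2*h)
H(u) = √(-2 + u)
((H(-5) + P(5, 4))*(T(z) + 5))*12 - 9 = ((√(-2 - 5) + (-6 - 2*5))*(-2 + 5))*12 - 9 = ((√(-7) + (-6 - 10))*3)*12 - 9 = ((I*√7 - 16)*3)*12 - 9 = ((-16 + I*√7)*3)*12 - 9 = (-48 + 3*I*√7)*12 - 9 = (-576 + 36*I*√7) - 9 = -585 + 36*I*√7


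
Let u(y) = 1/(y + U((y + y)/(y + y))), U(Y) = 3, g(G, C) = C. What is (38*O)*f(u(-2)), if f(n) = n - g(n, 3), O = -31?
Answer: 2356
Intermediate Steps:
u(y) = 1/(3 + y) (u(y) = 1/(y + 3) = 1/(3 + y))
f(n) = -3 + n (f(n) = n - 1*3 = n - 3 = -3 + n)
(38*O)*f(u(-2)) = (38*(-31))*(-3 + 1/(3 - 2)) = -1178*(-3 + 1/1) = -1178*(-3 + 1) = -1178*(-2) = 2356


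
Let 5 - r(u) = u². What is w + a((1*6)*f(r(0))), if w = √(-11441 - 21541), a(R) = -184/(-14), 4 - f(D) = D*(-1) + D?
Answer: 92/7 + I*√32982 ≈ 13.143 + 181.61*I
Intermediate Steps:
r(u) = 5 - u²
f(D) = 4 (f(D) = 4 - (D*(-1) + D) = 4 - (-D + D) = 4 - 1*0 = 4 + 0 = 4)
a(R) = 92/7 (a(R) = -184*(-1/14) = 92/7)
w = I*√32982 (w = √(-32982) = I*√32982 ≈ 181.61*I)
w + a((1*6)*f(r(0))) = I*√32982 + 92/7 = 92/7 + I*√32982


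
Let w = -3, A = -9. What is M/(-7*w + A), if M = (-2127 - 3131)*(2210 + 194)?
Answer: -3160058/3 ≈ -1.0534e+6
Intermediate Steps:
M = -12640232 (M = -5258*2404 = -12640232)
M/(-7*w + A) = -12640232/(-7*(-3) - 9) = -12640232/(21 - 9) = -12640232/12 = -12640232*1/12 = -3160058/3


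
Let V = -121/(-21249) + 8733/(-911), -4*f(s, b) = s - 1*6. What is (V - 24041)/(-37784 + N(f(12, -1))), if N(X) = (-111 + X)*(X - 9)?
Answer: 1862269058740/2834200565829 ≈ 0.65707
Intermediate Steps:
f(s, b) = 3/2 - s/4 (f(s, b) = -(s - 1*6)/4 = -(s - 6)/4 = -(-6 + s)/4 = 3/2 - s/4)
N(X) = (-111 + X)*(-9 + X)
V = -185457286/19357839 (V = -121*(-1/21249) + 8733*(-1/911) = 121/21249 - 8733/911 = -185457286/19357839 ≈ -9.5805)
(V - 24041)/(-37784 + N(f(12, -1))) = (-185457286/19357839 - 24041)/(-37784 + (999 + (3/2 - 1/4*12)**2 - 120*(3/2 - 1/4*12))) = -465567264685/(19357839*(-37784 + (999 + (3/2 - 3)**2 - 120*(3/2 - 3)))) = -465567264685/(19357839*(-37784 + (999 + (-3/2)**2 - 120*(-3/2)))) = -465567264685/(19357839*(-37784 + (999 + 9/4 + 180))) = -465567264685/(19357839*(-37784 + 4725/4)) = -465567264685/(19357839*(-146411/4)) = -465567264685/19357839*(-4/146411) = 1862269058740/2834200565829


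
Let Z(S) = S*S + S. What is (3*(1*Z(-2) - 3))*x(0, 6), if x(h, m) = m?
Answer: -18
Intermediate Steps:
Z(S) = S + S² (Z(S) = S² + S = S + S²)
(3*(1*Z(-2) - 3))*x(0, 6) = (3*(1*(-2*(1 - 2)) - 3))*6 = (3*(1*(-2*(-1)) - 3))*6 = (3*(1*2 - 3))*6 = (3*(2 - 3))*6 = (3*(-1))*6 = -3*6 = -18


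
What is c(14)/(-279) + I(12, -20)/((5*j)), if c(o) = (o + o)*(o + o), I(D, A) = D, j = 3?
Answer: -2804/1395 ≈ -2.0100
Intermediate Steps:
c(o) = 4*o**2 (c(o) = (2*o)*(2*o) = 4*o**2)
c(14)/(-279) + I(12, -20)/((5*j)) = (4*14**2)/(-279) + 12/((5*3)) = (4*196)*(-1/279) + 12/15 = 784*(-1/279) + 12*(1/15) = -784/279 + 4/5 = -2804/1395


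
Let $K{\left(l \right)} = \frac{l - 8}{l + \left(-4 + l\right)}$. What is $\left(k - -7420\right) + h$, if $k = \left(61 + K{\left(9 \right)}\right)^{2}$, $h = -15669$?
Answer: $- \frac{885779}{196} \approx -4519.3$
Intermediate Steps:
$K{\left(l \right)} = \frac{-8 + l}{-4 + 2 l}$
$k = \frac{731025}{196}$ ($k = \left(61 + \frac{-8 + 9}{2 \left(-2 + 9\right)}\right)^{2} = \left(61 + \frac{1}{2} \cdot \frac{1}{7} \cdot 1\right)^{2} = \left(61 + \frac{1}{14}\right)^{2} = \left(\frac{855}{14}\right)^{2} = \frac{731025}{196} \approx 3729.7$)
$\left(k - -7420\right) + h = \left(\frac{731025}{196} - -7420\right) - 15669 = \left(\frac{731025}{196} + 7420\right) - 15669 = \frac{2185345}{196} - 15669 = - \frac{885779}{196}$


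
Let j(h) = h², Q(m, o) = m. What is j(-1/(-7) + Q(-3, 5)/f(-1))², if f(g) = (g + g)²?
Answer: 83521/614656 ≈ 0.13588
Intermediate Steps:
f(g) = 4*g² (f(g) = (2*g)² = 4*g²)
j(-1/(-7) + Q(-3, 5)/f(-1))² = ((-1/(-7) - 3/(4*(-1)²))²)² = ((-1*(-⅐) - 3/(4*1))²)² = ((⅐ - 3/4)²)² = ((⅐ - 3*¼)²)² = ((⅐ - ¾)²)² = ((-17/28)²)² = (289/784)² = 83521/614656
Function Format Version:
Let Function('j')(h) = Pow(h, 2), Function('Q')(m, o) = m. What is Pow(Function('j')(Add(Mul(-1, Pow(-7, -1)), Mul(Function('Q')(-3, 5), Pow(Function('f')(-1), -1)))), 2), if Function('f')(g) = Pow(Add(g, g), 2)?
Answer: Rational(83521, 614656) ≈ 0.13588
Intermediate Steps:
Function('f')(g) = Mul(4, Pow(g, 2)) (Function('f')(g) = Pow(Mul(2, g), 2) = Mul(4, Pow(g, 2)))
Pow(Function('j')(Add(Mul(-1, Pow(-7, -1)), Mul(Function('Q')(-3, 5), Pow(Function('f')(-1), -1)))), 2) = Pow(Pow(Add(Mul(-1, Pow(-7, -1)), Mul(-3, Pow(Mul(4, Pow(-1, 2)), -1))), 2), 2) = Pow(Pow(Add(Mul(-1, Rational(-1, 7)), Mul(-3, Pow(Mul(4, 1), -1))), 2), 2) = Pow(Pow(Add(Rational(1, 7), Mul(-3, Pow(4, -1))), 2), 2) = Pow(Pow(Add(Rational(1, 7), Mul(-3, Rational(1, 4))), 2), 2) = Pow(Pow(Add(Rational(1, 7), Rational(-3, 4)), 2), 2) = Pow(Pow(Rational(-17, 28), 2), 2) = Pow(Rational(289, 784), 2) = Rational(83521, 614656)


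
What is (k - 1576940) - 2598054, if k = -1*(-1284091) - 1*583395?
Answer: -3474298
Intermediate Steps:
k = 700696 (k = 1284091 - 583395 = 700696)
(k - 1576940) - 2598054 = (700696 - 1576940) - 2598054 = -876244 - 2598054 = -3474298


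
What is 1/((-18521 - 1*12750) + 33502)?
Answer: 1/2231 ≈ 0.00044823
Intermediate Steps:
1/((-18521 - 1*12750) + 33502) = 1/((-18521 - 12750) + 33502) = 1/(-31271 + 33502) = 1/2231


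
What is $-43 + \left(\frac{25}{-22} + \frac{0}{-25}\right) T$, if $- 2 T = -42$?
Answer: $- \frac{1471}{22} \approx -66.864$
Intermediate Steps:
$T = 21$ ($T = \left(- \frac{1}{2}\right) \left(-42\right) = 21$)
$-43 + \left(\frac{25}{-22} + \frac{0}{-25}\right) T = -43 + \left(\frac{25}{-22} + \frac{0}{-25}\right) 21 = -43 + \left(25 \left(- \frac{1}{22}\right) + 0 \left(- \frac{1}{25}\right)\right) 21 = -43 + \left(- \frac{25}{22} + 0\right) 21 = -43 - \frac{525}{22} = - \frac{1471}{22}$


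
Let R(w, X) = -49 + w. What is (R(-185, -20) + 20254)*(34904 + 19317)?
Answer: 1085504420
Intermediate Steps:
(R(-185, -20) + 20254)*(34904 + 19317) = ((-49 - 185) + 20254)*(34904 + 19317) = (-234 + 20254)*54221 = 20020*54221 = 1085504420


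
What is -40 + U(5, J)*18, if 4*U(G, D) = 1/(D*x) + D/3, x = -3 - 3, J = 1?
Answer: -157/4 ≈ -39.250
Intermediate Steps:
x = -6
U(G, D) = -1/(24*D) + D/12 (U(G, D) = (1/(D*(-6)) + D/3)/4 = (-1/6/D + D*(1/3))/4 = (-1/(6*D) + D/3)/4 = -1/(24*D) + D/12)
-40 + U(5, J)*18 = -40 + (-1/24/1 + (1/12)*1)*18 = -40 + (-1/24*1 + 1/12)*18 = -40 + (-1/24 + 1/12)*18 = -40 + (1/24)*18 = -40 + 3/4 = -157/4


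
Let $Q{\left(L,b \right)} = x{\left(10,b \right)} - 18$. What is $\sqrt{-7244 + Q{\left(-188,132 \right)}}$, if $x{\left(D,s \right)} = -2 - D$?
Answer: $i \sqrt{7274} \approx 85.288 i$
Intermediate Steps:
$Q{\left(L,b \right)} = -30$ ($Q{\left(L,b \right)} = \left(-2 - 10\right) - 18 = -12 - 18 = -30$)
$\sqrt{-7244 + Q{\left(-188,132 \right)}} = \sqrt{-7244 - 30} = \sqrt{-7274} = i \sqrt{7274}$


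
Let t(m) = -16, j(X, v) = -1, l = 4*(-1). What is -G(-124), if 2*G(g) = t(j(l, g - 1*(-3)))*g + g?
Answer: -930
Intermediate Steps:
l = -4
G(g) = -15*g/2 (G(g) = (-16*g + g)/2 = (-15*g)/2 = -15*g/2)
-G(-124) = -(-15)*(-124)/2 = -1*930 = -930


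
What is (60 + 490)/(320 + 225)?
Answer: 110/109 ≈ 1.0092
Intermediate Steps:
(60 + 490)/(320 + 225) = 550/545 = 550*(1/545) = 110/109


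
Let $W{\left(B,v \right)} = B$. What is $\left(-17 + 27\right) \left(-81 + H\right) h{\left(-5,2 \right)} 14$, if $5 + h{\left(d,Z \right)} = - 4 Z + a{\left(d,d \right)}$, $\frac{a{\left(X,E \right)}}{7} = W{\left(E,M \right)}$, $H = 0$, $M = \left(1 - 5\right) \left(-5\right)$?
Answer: $544320$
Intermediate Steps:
$M = 20$ ($M = \left(-4\right) \left(-5\right) = 20$)
$a{\left(X,E \right)} = 7 E$
$h{\left(d,Z \right)} = -5 - 4 Z + 7 d$ ($h{\left(d,Z \right)} = -5 - \left(- 7 d + 4 Z\right) = -5 - 4 Z + 7 d$)
$\left(-17 + 27\right) \left(-81 + H\right) h{\left(-5,2 \right)} 14 = \left(-17 + 27\right) \left(-81 + 0\right) \left(-5 - 8 + 7 \left(-5\right)\right) 14 = 10 \left(-81\right) \left(-5 - 8 - 35\right) 14 = - 810 \left(\left(-48\right) 14\right) = \left(-810\right) \left(-672\right) = 544320$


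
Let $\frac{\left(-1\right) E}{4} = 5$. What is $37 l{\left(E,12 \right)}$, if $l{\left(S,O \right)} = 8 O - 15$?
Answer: $2997$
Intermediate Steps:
$E = -20$ ($E = \left(-4\right) 5 = -20$)
$l{\left(S,O \right)} = -15 + 8 O$
$37 l{\left(E,12 \right)} = 37 \left(-15 + 8 \cdot 12\right) = 37 \left(-15 + 96\right) = 37 \cdot 81 = 2997$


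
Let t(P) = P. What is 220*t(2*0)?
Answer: 0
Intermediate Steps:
220*t(2*0) = 220*(2*0) = 220*0 = 0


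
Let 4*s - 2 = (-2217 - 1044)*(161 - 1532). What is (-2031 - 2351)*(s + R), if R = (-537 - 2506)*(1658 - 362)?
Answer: 24767237089/2 ≈ 1.2384e+10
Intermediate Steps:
R = -3943728 (R = -3043*1296 = -3943728)
s = 4470833/4 (s = 1/2 + ((-2217 - 1044)*(161 - 1532))/4 = 1/2 + (-3261*(-1371))/4 = 1/2 + (1/4)*4470831 = 1/2 + 4470831/4 = 4470833/4 ≈ 1.1177e+6)
(-2031 - 2351)*(s + R) = (-2031 - 2351)*(4470833/4 - 3943728) = -4382*(-11304079/4) = 24767237089/2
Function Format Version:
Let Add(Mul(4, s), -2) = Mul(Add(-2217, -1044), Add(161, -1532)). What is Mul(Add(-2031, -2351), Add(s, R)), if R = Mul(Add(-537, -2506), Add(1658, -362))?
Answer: Rational(24767237089, 2) ≈ 1.2384e+10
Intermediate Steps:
R = -3943728 (R = Mul(-3043, 1296) = -3943728)
s = Rational(4470833, 4) (s = Add(Rational(1, 2), Mul(Rational(1, 4), Mul(Add(-2217, -1044), Add(161, -1532)))) = Add(Rational(1, 2), Mul(Rational(1, 4), Mul(-3261, -1371))) = Add(Rational(1, 2), Mul(Rational(1, 4), 4470831)) = Add(Rational(1, 2), Rational(4470831, 4)) = Rational(4470833, 4) ≈ 1.1177e+6)
Mul(Add(-2031, -2351), Add(s, R)) = Mul(Add(-2031, -2351), Add(Rational(4470833, 4), -3943728)) = Mul(-4382, Rational(-11304079, 4)) = Rational(24767237089, 2)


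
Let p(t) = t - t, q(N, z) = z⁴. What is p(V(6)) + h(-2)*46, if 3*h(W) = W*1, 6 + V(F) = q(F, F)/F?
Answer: -92/3 ≈ -30.667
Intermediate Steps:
V(F) = -6 + F³ (V(F) = -6 + F⁴/F = -6 + F³)
p(t) = 0
h(W) = W/3 (h(W) = (W*1)/3 = W/3)
p(V(6)) + h(-2)*46 = 0 + ((⅓)*(-2))*46 = 0 - ⅔*46 = 0 - 92/3 = -92/3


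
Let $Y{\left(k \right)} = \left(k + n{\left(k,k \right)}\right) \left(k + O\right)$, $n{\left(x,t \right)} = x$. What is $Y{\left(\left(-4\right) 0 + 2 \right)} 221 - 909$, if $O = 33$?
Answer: $30031$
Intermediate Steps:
$Y{\left(k \right)} = 2 k \left(33 + k\right)$ ($Y{\left(k \right)} = \left(k + k\right) \left(k + 33\right) = 2 k \left(33 + k\right)$)
$Y{\left(\left(-4\right) 0 + 2 \right)} 221 - 909 = 2 \left(\left(-4\right) 0 + 2\right) \left(33 + \left(\left(-4\right) 0 + 2\right)\right) 221 - 909 = 2 \left(0 + 2\right) \left(33 + \left(0 + 2\right)\right) 221 - 909 = 2 \cdot 2 \left(33 + 2\right) 221 - 909 = 2 \cdot 2 \cdot 35 \cdot 221 - 909 = 140 \cdot 221 - 909 = 30940 - 909 = 30031$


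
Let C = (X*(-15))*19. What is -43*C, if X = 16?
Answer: 196080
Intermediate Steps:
C = -4560 (C = (16*(-15))*19 = -240*19 = -4560)
-43*C = -43*(-4560) = 196080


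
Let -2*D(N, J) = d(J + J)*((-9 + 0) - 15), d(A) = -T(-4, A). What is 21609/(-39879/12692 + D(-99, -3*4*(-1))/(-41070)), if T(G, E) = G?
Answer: -1877319474660/273073291 ≈ -6874.8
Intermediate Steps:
d(A) = 4 (d(A) = -1*(-4) = 4)
D(N, J) = 48 (D(N, J) = -2*((-9 + 0) - 15) = -2*(-9 - 15) = -2*(-24) = -½*(-96) = 48)
21609/(-39879/12692 + D(-99, -3*4*(-1))/(-41070)) = 21609/(-39879/12692 + 48/(-41070)) = 21609/(-39879*1/12692 + 48*(-1/41070)) = 21609/(-39879/12692 - 8/6845) = 21609/(-273073291/86876740) = 21609*(-86876740/273073291) = -1877319474660/273073291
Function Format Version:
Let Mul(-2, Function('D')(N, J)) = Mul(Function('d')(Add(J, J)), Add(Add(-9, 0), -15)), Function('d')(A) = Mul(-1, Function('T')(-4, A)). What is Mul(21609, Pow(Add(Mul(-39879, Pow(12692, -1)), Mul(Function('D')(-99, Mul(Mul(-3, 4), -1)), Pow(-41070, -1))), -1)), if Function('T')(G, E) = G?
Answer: Rational(-1877319474660, 273073291) ≈ -6874.8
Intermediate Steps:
Function('d')(A) = 4 (Function('d')(A) = Mul(-1, -4) = 4)
Function('D')(N, J) = 48 (Function('D')(N, J) = Mul(Rational(-1, 2), Mul(4, Add(Add(-9, 0), -15))) = Mul(Rational(-1, 2), Mul(4, Add(-9, -15))) = Mul(Rational(-1, 2), Mul(4, -24)) = Mul(Rational(-1, 2), -96) = 48)
Mul(21609, Pow(Add(Mul(-39879, Pow(12692, -1)), Mul(Function('D')(-99, Mul(Mul(-3, 4), -1)), Pow(-41070, -1))), -1)) = Mul(21609, Pow(Add(Mul(-39879, Pow(12692, -1)), Mul(48, Pow(-41070, -1))), -1)) = Mul(21609, Pow(Add(Mul(-39879, Rational(1, 12692)), Mul(48, Rational(-1, 41070))), -1)) = Mul(21609, Pow(Add(Rational(-39879, 12692), Rational(-8, 6845)), -1)) = Mul(21609, Pow(Rational(-273073291, 86876740), -1)) = Mul(21609, Rational(-86876740, 273073291)) = Rational(-1877319474660, 273073291)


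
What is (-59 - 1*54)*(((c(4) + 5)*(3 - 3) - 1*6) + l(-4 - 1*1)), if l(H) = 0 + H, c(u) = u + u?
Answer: 1243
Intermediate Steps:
c(u) = 2*u
l(H) = H
(-59 - 1*54)*(((c(4) + 5)*(3 - 3) - 1*6) + l(-4 - 1*1)) = (-59 - 1*54)*(((2*4 + 5)*(3 - 3) - 1*6) + (-4 - 1*1)) = (-59 - 54)*(((8 + 5)*0 - 6) + (-4 - 1)) = -113*((13*0 - 6) - 5) = -113*((0 - 6) - 5) = -113*(-6 - 5) = -113*(-11) = 1243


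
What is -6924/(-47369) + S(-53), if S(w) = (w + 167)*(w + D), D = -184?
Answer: -1279808718/47369 ≈ -27018.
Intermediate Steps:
S(w) = (-184 + w)*(167 + w) (S(w) = (w + 167)*(w - 184) = (167 + w)*(-184 + w) = (-184 + w)*(167 + w))
-6924/(-47369) + S(-53) = -6924/(-47369) + (-30728 + (-53)² - 17*(-53)) = -6924*(-1/47369) + (-30728 + 2809 + 901) = 6924/47369 - 27018 = -1279808718/47369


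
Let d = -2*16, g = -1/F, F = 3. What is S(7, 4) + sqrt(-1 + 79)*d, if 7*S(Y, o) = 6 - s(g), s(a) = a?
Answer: 19/21 - 32*sqrt(78) ≈ -281.71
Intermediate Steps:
g = -1/3 ≈ -0.33333
S(Y, o) = 19/21 (S(Y, o) = (6 - 1*(-1/3))/7 = (6 + 1/3)/7 = (1/7)*(19/3) = 19/21)
d = -32
S(7, 4) + sqrt(-1 + 79)*d = 19/21 + sqrt(-1 + 79)*(-32) = 19/21 + sqrt(78)*(-32) = 19/21 - 32*sqrt(78)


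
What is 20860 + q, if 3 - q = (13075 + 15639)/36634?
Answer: 382133214/18317 ≈ 20862.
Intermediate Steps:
q = 40594/18317 (q = 3 - (13075 + 15639)/36634 = 3 - 28714/36634 = 3 - 1*14357/18317 = 3 - 14357/18317 = 40594/18317 ≈ 2.2162)
20860 + q = 20860 + 40594/18317 = 382133214/18317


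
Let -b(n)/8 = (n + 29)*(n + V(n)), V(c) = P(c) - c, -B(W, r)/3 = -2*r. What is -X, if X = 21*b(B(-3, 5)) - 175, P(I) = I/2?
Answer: 148855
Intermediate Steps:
B(W, r) = 6*r (B(W, r) = -(-6)*r = 6*r)
P(I) = I/2 (P(I) = I*(½) = I/2)
V(c) = -c/2 (V(c) = c/2 - c = -c/2)
b(n) = -4*n*(29 + n) (b(n) = -8*(n + 29)*(n - n/2) = -8*(29 + n)*n/2 = -4*n*(29 + n))
X = -148855 (X = 21*(4*(6*5)*(-29 - 6*5)) - 175 = 21*(4*30*(-29 - 1*30)) - 175 = 21*(4*30*(-29 - 30)) - 175 = 21*(4*30*(-59)) - 175 = 21*(-7080) - 175 = -148680 - 175 = -148855)
-X = -1*(-148855) = 148855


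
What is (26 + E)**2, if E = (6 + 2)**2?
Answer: 8100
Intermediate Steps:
E = 64 (E = 8**2 = 64)
(26 + E)**2 = (26 + 64)**2 = 90**2 = 8100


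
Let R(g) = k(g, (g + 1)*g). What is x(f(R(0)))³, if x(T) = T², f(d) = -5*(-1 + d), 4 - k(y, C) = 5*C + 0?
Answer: 11390625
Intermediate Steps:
k(y, C) = 4 - 5*C (k(y, C) = 4 - (5*C + 0) = 4 - 5*C)
R(g) = 4 - 5*g*(1 + g) (R(g) = 4 - 5*(g + 1)*g = 4 - 5*(1 + g)*g = 4 - 5*g*(1 + g))
f(d) = 5 - 5*d
x(f(R(0)))³ = ((5 - 5*(4 - 5*0*(1 + 0)))²)³ = ((5 - 5*(4 - 5*0*1))²)³ = ((5 - 5*(4 + 0))²)³ = ((5 - 5*4)²)³ = ((5 - 20)²)³ = ((-15)²)³ = 225³ = 11390625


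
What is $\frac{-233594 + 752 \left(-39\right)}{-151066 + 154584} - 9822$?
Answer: $- \frac{17408359}{1759} \approx -9896.7$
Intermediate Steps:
$\frac{-233594 + 752 \left(-39\right)}{-151066 + 154584} - 9822 = \frac{-233594 - 29328}{3518} - 9822 = \left(-262922\right) \frac{1}{3518} - 9822 = - \frac{131461}{1759} - 9822 = - \frac{17408359}{1759}$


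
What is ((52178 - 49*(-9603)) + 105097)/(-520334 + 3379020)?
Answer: 313911/1429343 ≈ 0.21962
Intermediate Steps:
((52178 - 49*(-9603)) + 105097)/(-520334 + 3379020) = ((52178 + 470547) + 105097)/2858686 = (522725 + 105097)*(1/2858686) = 627822*(1/2858686) = 313911/1429343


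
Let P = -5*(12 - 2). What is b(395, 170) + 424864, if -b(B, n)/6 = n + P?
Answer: 424144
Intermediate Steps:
P = -50 (P = -5*10 = -50)
b(B, n) = 300 - 6*n (b(B, n) = -6*(n - 50) = -6*(-50 + n) = 300 - 6*n)
b(395, 170) + 424864 = (300 - 6*170) + 424864 = (300 - 1020) + 424864 = -720 + 424864 = 424144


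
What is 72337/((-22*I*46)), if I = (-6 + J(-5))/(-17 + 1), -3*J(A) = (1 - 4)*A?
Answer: -289348/2783 ≈ -103.97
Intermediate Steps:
J(A) = A (J(A) = -(1 - 4)*A/3 = -(-1)*A = A)
I = 11/16 (I = (-6 - 5)/(-17 + 1) = -11/(-16) = -11*(-1/16) = 11/16 ≈ 0.68750)
72337/((-22*I*46)) = 72337/((-22*11/16*46)) = 72337/((-121/8*46)) = 72337/(-2783/4) = 72337*(-4/2783) = -289348/2783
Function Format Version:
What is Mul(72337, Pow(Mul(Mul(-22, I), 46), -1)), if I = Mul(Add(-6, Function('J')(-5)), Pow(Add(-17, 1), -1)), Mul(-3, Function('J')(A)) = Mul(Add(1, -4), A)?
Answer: Rational(-289348, 2783) ≈ -103.97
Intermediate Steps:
Function('J')(A) = A (Function('J')(A) = Mul(Rational(-1, 3), Mul(Add(1, -4), A)) = Mul(Rational(-1, 3), Mul(-3, A)) = A)
I = Rational(11, 16) (I = Mul(Add(-6, -5), Pow(Add(-17, 1), -1)) = Mul(-11, Pow(-16, -1)) = Mul(-11, Rational(-1, 16)) = Rational(11, 16) ≈ 0.68750)
Mul(72337, Pow(Mul(Mul(-22, I), 46), -1)) = Mul(72337, Pow(Mul(Mul(-22, Rational(11, 16)), 46), -1)) = Mul(72337, Pow(Mul(Rational(-121, 8), 46), -1)) = Mul(72337, Pow(Rational(-2783, 4), -1)) = Mul(72337, Rational(-4, 2783)) = Rational(-289348, 2783)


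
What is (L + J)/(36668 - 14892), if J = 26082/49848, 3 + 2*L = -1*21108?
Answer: -87690747/180915008 ≈ -0.48471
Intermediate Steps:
L = -21111/2 (L = -3/2 + (-1*21108)/2 = -3/2 + (½)*(-21108) = -3/2 - 10554 = -21111/2 ≈ -10556.)
J = 4347/8308 (J = 26082*(1/49848) = 4347/8308 ≈ 0.52323)
(L + J)/(36668 - 14892) = (-21111/2 + 4347/8308)/(36668 - 14892) = -87690747/8308/21776 = -87690747/8308*1/21776 = -87690747/180915008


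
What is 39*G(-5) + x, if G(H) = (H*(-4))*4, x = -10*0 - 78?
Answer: 3042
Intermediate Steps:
x = -78 (x = 0 - 78 = -78)
G(H) = -16*H (G(H) = -4*H*4 = -16*H)
39*G(-5) + x = 39*(-16*(-5)) - 78 = 39*80 - 78 = 3120 - 78 = 3042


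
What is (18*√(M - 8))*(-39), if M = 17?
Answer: -2106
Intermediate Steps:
(18*√(M - 8))*(-39) = (18*√(17 - 8))*(-39) = (18*√9)*(-39) = (18*3)*(-39) = 54*(-39) = -2106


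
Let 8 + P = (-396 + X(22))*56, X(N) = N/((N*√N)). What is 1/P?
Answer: -30503/676678356 - 7*√22/1353356712 ≈ -4.5102e-5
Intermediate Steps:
X(N) = N^(-½) (X(N) = N/(N^(3/2)) = N/N^(3/2) = N^(-½))
P = -22184 + 28*√22/11 (P = -8 + (-396 + 22^(-½))*56 = -8 + (-396 + √22/22)*56 = -8 + (-22176 + 28*√22/11) = -22184 + 28*√22/11 ≈ -22172.)
1/P = 1/(-22184 + 28*√22/11)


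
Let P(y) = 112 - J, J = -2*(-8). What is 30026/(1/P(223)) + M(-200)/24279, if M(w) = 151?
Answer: 69984120535/24279 ≈ 2.8825e+6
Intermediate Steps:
J = 16 (J = -1*(-16) = 16)
P(y) = 96 (P(y) = 112 - 1*16 = 112 - 16 = 96)
30026/(1/P(223)) + M(-200)/24279 = 30026/(1/96) + 151/24279 = 30026/(1/96) + 151*(1/24279) = 30026*96 + 151/24279 = 2882496 + 151/24279 = 69984120535/24279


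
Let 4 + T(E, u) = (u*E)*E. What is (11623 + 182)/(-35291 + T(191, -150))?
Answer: -787/367163 ≈ -0.0021435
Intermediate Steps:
T(E, u) = -4 + u*E² (T(E, u) = -4 + (u*E)*E = -4 + (E*u)*E = -4 + u*E²)
(11623 + 182)/(-35291 + T(191, -150)) = (11623 + 182)/(-35291 + (-4 - 150*191²)) = 11805/(-35291 + (-4 - 150*36481)) = 11805/(-35291 + (-4 - 5472150)) = 11805/(-35291 - 5472154) = 11805/(-5507445) = 11805*(-1/5507445) = -787/367163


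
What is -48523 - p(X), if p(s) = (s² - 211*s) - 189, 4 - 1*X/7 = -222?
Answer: -2217256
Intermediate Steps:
X = 1582 (X = 28 - 7*(-222) = 28 + 1554 = 1582)
p(s) = -189 + s² - 211*s
-48523 - p(X) = -48523 - (-189 + 1582² - 211*1582) = -48523 - (-189 + 2502724 - 333802) = -48523 - 1*2168733 = -48523 - 2168733 = -2217256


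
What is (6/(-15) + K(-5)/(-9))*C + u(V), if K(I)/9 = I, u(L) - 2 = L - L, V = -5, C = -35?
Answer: -159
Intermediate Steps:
u(L) = 2 (u(L) = 2 + (L - L) = 2 + 0 = 2)
K(I) = 9*I
(6/(-15) + K(-5)/(-9))*C + u(V) = (6/(-15) + (9*(-5))/(-9))*(-35) + 2 = (6*(-1/15) - 45*(-1/9))*(-35) + 2 = (-2/5 + 5)*(-35) + 2 = (23/5)*(-35) + 2 = -161 + 2 = -159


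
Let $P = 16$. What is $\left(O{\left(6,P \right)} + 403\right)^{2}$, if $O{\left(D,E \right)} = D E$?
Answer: $249001$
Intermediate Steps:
$\left(O{\left(6,P \right)} + 403\right)^{2} = \left(6 \cdot 16 + 403\right)^{2} = \left(96 + 403\right)^{2} = 499^{2} = 249001$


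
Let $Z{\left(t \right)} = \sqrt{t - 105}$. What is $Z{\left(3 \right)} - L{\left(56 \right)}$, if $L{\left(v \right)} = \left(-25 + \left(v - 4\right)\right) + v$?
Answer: $-83 + i \sqrt{102} \approx -83.0 + 10.1 i$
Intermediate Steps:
$L{\left(v \right)} = -29 + 2 v$ ($L{\left(v \right)} = \left(-25 + \left(v - 4\right)\right) + v = \left(-25 + \left(-4 + v\right)\right) + v = \left(-29 + v\right) + v = -29 + 2 v$)
$Z{\left(t \right)} = \sqrt{-105 + t}$
$Z{\left(3 \right)} - L{\left(56 \right)} = \sqrt{-105 + 3} - \left(-29 + 2 \cdot 56\right) = \sqrt{-102} - \left(-29 + 112\right) = i \sqrt{102} - 83 = -83 + i \sqrt{102}$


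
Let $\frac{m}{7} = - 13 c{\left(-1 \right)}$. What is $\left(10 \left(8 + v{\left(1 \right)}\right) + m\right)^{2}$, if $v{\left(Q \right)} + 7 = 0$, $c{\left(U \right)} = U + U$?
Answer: $36864$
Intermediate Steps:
$c{\left(U \right)} = 2 U$
$v{\left(Q \right)} = -7$ ($v{\left(Q \right)} = -7 + 0 = -7$)
$m = 182$ ($m = 7 \left(- 13 \cdot 2 \left(-1\right)\right) = 7 \left(\left(-13\right) \left(-2\right)\right) = 7 \cdot 26 = 182$)
$\left(10 \left(8 + v{\left(1 \right)}\right) + m\right)^{2} = \left(10 \left(8 - 7\right) + 182\right)^{2} = \left(10 \cdot 1 + 182\right)^{2} = \left(10 + 182\right)^{2} = 192^{2} = 36864$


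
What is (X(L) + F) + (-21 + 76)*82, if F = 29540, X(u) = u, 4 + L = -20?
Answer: 34026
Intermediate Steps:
L = -24 (L = -4 - 20 = -24)
(X(L) + F) + (-21 + 76)*82 = (-24 + 29540) + (-21 + 76)*82 = 29516 + 55*82 = 29516 + 4510 = 34026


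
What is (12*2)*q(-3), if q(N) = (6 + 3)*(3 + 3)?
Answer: 1296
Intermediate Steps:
q(N) = 54 (q(N) = 9*6 = 54)
(12*2)*q(-3) = (12*2)*54 = 24*54 = 1296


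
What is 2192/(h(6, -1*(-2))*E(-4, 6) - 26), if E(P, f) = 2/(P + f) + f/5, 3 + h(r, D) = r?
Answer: -10960/97 ≈ -112.99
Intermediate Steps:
h(r, D) = -3 + r
E(P, f) = 2/(P + f) + f/5 (E(P, f) = 2/(P + f) + f*(1/5) = 2/(P + f) + f/5)
2192/(h(6, -1*(-2))*E(-4, 6) - 26) = 2192/((-3 + 6)*((10 + 6**2 - 4*6)/(5*(-4 + 6))) - 26) = 2192/(3*((1/5)*(10 + 36 - 24)/2) - 26) = 2192/(3*((1/5)*(1/2)*22) - 26) = 2192/(3*(11/5) - 26) = 2192/(33/5 - 26) = 2192/(-97/5) = 2192*(-5/97) = -10960/97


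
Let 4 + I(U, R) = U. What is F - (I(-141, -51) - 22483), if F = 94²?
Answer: 31464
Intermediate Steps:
I(U, R) = -4 + U
F = 8836
F - (I(-141, -51) - 22483) = 8836 - ((-4 - 141) - 22483) = 8836 - (-145 - 22483) = 8836 - 1*(-22628) = 8836 + 22628 = 31464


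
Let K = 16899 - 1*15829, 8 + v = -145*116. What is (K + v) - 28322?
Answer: -44080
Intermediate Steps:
v = -16828 (v = -8 - 145*116 = -8 - 16820 = -16828)
K = 1070 (K = 16899 - 15829 = 1070)
(K + v) - 28322 = (1070 - 16828) - 28322 = -15758 - 28322 = -44080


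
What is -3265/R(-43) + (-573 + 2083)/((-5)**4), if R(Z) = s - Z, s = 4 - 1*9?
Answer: -396649/4750 ≈ -83.505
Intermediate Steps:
s = -5 (s = 4 - 9 = -5)
R(Z) = -5 - Z
-3265/R(-43) + (-573 + 2083)/((-5)**4) = -3265/(-5 - 1*(-43)) + (-573 + 2083)/((-5)**4) = -3265/(-5 + 43) + 1510/625 = -3265/38 + 1510*(1/625) = -3265*1/38 + 302/125 = -3265/38 + 302/125 = -396649/4750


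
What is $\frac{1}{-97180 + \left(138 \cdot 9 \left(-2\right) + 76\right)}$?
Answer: $- \frac{1}{99588} \approx -1.0041 \cdot 10^{-5}$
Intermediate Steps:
$\frac{1}{-97180 + \left(138 \cdot 9 \left(-2\right) + 76\right)} = \frac{1}{-97180 + \left(138 \left(-18\right) + 76\right)} = \frac{1}{-97180 + \left(-2484 + 76\right)} = \frac{1}{-97180 - 2408} = \frac{1}{-99588} = - \frac{1}{99588}$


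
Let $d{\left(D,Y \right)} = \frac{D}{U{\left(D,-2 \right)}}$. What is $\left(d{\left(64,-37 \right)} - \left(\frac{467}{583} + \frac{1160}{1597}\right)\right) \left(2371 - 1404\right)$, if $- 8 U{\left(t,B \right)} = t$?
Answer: $- \frac{8577760929}{931051} \approx -9213.0$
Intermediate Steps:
$U{\left(t,B \right)} = - \frac{t}{8}$
$d{\left(D,Y \right)} = -8$ ($d{\left(D,Y \right)} = \frac{D}{\left(- \frac{1}{8}\right) D} = D \left(- \frac{8}{D}\right) = -8$)
$\left(d{\left(64,-37 \right)} - \left(\frac{467}{583} + \frac{1160}{1597}\right)\right) \left(2371 - 1404\right) = \left(-8 - \left(\frac{467}{583} + \frac{1160}{1597}\right)\right) \left(2371 - 1404\right) = \left(-8 - \left(\frac{467}{583} + \frac{1160}{1597}\right)\right) 967 = \left(-8 - \frac{1422079}{931051}\right) 967 = \left(- \frac{8870487}{931051}\right) 967 = - \frac{8577760929}{931051}$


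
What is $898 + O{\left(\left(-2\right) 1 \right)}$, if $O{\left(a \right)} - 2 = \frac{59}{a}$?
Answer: $\frac{1741}{2} \approx 870.5$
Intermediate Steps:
$O{\left(a \right)} = 2 + \frac{59}{a}$
$898 + O{\left(\left(-2\right) 1 \right)} = 898 + \left(2 + \frac{59}{\left(-2\right) 1}\right) = 898 + \left(2 + \frac{59}{-2}\right) = 898 + \left(2 + 59 \left(- \frac{1}{2}\right)\right) = 898 + \left(2 - \frac{59}{2}\right) = 898 - \frac{55}{2} = \frac{1741}{2}$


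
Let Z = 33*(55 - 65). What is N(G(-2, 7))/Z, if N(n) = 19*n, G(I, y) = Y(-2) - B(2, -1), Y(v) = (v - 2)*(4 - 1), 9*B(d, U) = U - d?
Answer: 133/198 ≈ 0.67172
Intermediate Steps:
B(d, U) = -d/9 + U/9 (B(d, U) = (U - d)/9 = -d/9 + U/9)
Y(v) = -6 + 3*v (Y(v) = (-2 + v)*3 = -6 + 3*v)
G(I, y) = -35/3 (G(I, y) = (-6 + 3*(-2)) - (-⅑*2 + (⅑)*(-1)) = (-6 - 6) - (-2/9 - ⅑) = -12 - 1*(-⅓) = -12 + ⅓ = -35/3)
Z = -330 (Z = 33*(-10) = -330)
N(G(-2, 7))/Z = (19*(-35/3))/(-330) = -665/3*(-1/330) = 133/198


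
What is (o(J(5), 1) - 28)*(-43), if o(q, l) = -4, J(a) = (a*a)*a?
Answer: 1376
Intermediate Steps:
J(a) = a³ (J(a) = a²*a = a³)
(o(J(5), 1) - 28)*(-43) = (-4 - 28)*(-43) = -32*(-43) = 1376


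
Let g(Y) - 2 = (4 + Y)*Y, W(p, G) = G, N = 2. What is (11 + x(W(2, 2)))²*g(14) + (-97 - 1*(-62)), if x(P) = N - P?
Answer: 30699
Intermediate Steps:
g(Y) = 2 + Y*(4 + Y) (g(Y) = 2 + (4 + Y)*Y = 2 + Y*(4 + Y))
x(P) = 2 - P
(11 + x(W(2, 2)))²*g(14) + (-97 - 1*(-62)) = (11 + (2 - 1*2))²*(2 + 14² + 4*14) + (-97 - 1*(-62)) = (11 + (2 - 2))²*(2 + 196 + 56) + (-97 + 62) = (11 + 0)²*254 - 35 = 11²*254 - 35 = 121*254 - 35 = 30734 - 35 = 30699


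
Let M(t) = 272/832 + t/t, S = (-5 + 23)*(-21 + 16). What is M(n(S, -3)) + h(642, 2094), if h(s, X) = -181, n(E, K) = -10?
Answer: -9343/52 ≈ -179.67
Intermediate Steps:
S = -90 (S = 18*(-5) = -90)
M(t) = 69/52 (M(t) = 272*(1/832) + 1 = 17/52 + 1 = 69/52)
M(n(S, -3)) + h(642, 2094) = 69/52 - 181 = -9343/52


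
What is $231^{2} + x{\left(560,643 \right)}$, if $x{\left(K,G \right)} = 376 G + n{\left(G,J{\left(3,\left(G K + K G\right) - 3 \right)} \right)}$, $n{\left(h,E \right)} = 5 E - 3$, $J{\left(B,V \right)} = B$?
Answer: $295141$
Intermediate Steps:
$n{\left(h,E \right)} = -3 + 5 E$
$x{\left(K,G \right)} = 12 + 376 G$ ($x{\left(K,G \right)} = 376 G + \left(-3 + 5 \cdot 3\right) = 376 G + \left(-3 + 15\right) = 376 G + 12 = 12 + 376 G$)
$231^{2} + x{\left(560,643 \right)} = 231^{2} + \left(12 + 376 \cdot 643\right) = 53361 + \left(12 + 241768\right) = 53361 + 241780 = 295141$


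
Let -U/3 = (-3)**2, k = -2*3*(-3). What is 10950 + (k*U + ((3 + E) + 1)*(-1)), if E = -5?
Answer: 10465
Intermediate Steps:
k = 18 (k = -6*(-3) = 18)
U = -27 (U = -3*(-3)**2 = -3*9 = -27)
10950 + (k*U + ((3 + E) + 1)*(-1)) = 10950 + (18*(-27) + ((3 - 5) + 1)*(-1)) = 10950 + (-486 + (-2 + 1)*(-1)) = 10950 + (-486 - 1*(-1)) = 10950 + (-486 + 1) = 10950 - 485 = 10465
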